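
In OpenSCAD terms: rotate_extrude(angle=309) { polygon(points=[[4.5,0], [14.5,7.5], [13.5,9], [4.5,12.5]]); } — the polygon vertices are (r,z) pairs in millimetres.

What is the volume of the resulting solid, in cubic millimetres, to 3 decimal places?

Volume = 2932.480 mm³

Profile (r,z), 4 vertices: (4.5,0) (14.5,7.5) (13.5,9) (4.5,12.5)
edge 0: (4.5,0)→(14.5,7.5)  cross = 4.5·7.5 − 14.5·0 = 33.7500; (r_i+r_j)·cross = 19·33.7500 = 641.2500
edge 1: (14.5,7.5)→(13.5,9)  cross = 14.5·9 − 13.5·7.5 = 29.2500; (r_i+r_j)·cross = 28·29.2500 = 819.0000
edge 2: (13.5,9)→(4.5,12.5)  cross = 13.5·12.5 − 4.5·9 = 128.2500; (r_i+r_j)·cross = 18·128.2500 = 2308.5000
edge 3: (4.5,12.5)→(4.5,0)  cross = 4.5·0 − 4.5·12.5 = -56.2500; (r_i+r_j)·cross = 9·-56.2500 = -506.2500
Σcross = 135.0000 → A = |Σcross|/2 = 67.5000 mm²
Σ(r_i+r_j)·cross = 3262.5000 → first moment M = |Σ|/6 = 543.7500
R_c = M/A = 543.7500/67.5000 = 8.0556 mm
θ = 309° = 5.393067 rad
V = θ·R_c·A = 5.393067·8.0556·67.5000 = 2932.480 mm³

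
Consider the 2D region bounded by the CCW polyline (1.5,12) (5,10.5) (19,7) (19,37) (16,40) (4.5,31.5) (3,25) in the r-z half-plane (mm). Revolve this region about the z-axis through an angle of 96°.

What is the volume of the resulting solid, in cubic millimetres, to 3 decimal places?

Profile (r,z), 7 vertices: (1.5,12) (5,10.5) (19,7) (19,37) (16,40) (4.5,31.5) (3,25)
edge 0: (1.5,12)→(5,10.5)  cross = 1.5·10.5 − 5·12 = -44.2500; (r_i+r_j)·cross = 6.5·-44.2500 = -287.6250
edge 1: (5,10.5)→(19,7)  cross = 5·7 − 19·10.5 = -164.5000; (r_i+r_j)·cross = 24·-164.5000 = -3948.0000
edge 2: (19,7)→(19,37)  cross = 19·37 − 19·7 = 570.0000; (r_i+r_j)·cross = 38·570.0000 = 21660.0000
edge 3: (19,37)→(16,40)  cross = 19·40 − 16·37 = 168.0000; (r_i+r_j)·cross = 35·168.0000 = 5880.0000
edge 4: (16,40)→(4.5,31.5)  cross = 16·31.5 − 4.5·40 = 324.0000; (r_i+r_j)·cross = 20.5·324.0000 = 6642.0000
edge 5: (4.5,31.5)→(3,25)  cross = 4.5·25 − 3·31.5 = 18.0000; (r_i+r_j)·cross = 7.5·18.0000 = 135.0000
edge 6: (3,25)→(1.5,12)  cross = 3·12 − 1.5·25 = -1.5000; (r_i+r_j)·cross = 4.5·-1.5000 = -6.7500
Σcross = 869.7500 → A = |Σcross|/2 = 434.8750 mm²
Σ(r_i+r_j)·cross = 30074.6250 → first moment M = |Σ|/6 = 5012.4375
R_c = M/A = 5012.4375/434.8750 = 11.5262 mm
θ = 96° = 1.675516 rad
V = θ·R_c·A = 1.675516·11.5262·434.8750 = 8398.420 mm³

Volume = 8398.420 mm³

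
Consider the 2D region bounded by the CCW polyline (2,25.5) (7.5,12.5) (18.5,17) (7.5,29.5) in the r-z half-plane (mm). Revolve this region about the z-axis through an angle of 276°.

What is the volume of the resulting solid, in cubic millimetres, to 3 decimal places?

Volume = 6305.595 mm³

Profile (r,z), 4 vertices: (2,25.5) (7.5,12.5) (18.5,17) (7.5,29.5)
edge 0: (2,25.5)→(7.5,12.5)  cross = 2·12.5 − 7.5·25.5 = -166.2500; (r_i+r_j)·cross = 9.5·-166.2500 = -1579.3750
edge 1: (7.5,12.5)→(18.5,17)  cross = 7.5·17 − 18.5·12.5 = -103.7500; (r_i+r_j)·cross = 26·-103.7500 = -2697.5000
edge 2: (18.5,17)→(7.5,29.5)  cross = 18.5·29.5 − 7.5·17 = 418.2500; (r_i+r_j)·cross = 26·418.2500 = 10874.5000
edge 3: (7.5,29.5)→(2,25.5)  cross = 7.5·25.5 − 2·29.5 = 132.2500; (r_i+r_j)·cross = 9.5·132.2500 = 1256.3750
Σcross = 280.5000 → A = |Σcross|/2 = 140.2500 mm²
Σ(r_i+r_j)·cross = 7854.0000 → first moment M = |Σ|/6 = 1309.0000
R_c = M/A = 1309.0000/140.2500 = 9.3333 mm
θ = 276° = 4.817109 rad
V = θ·R_c·A = 4.817109·9.3333·140.2500 = 6305.595 mm³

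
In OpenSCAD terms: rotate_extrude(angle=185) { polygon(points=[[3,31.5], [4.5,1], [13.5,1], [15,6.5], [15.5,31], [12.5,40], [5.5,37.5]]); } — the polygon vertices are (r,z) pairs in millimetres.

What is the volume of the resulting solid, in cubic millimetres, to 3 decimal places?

Volume = 12637.889 mm³

Profile (r,z), 7 vertices: (3,31.5) (4.5,1) (13.5,1) (15,6.5) (15.5,31) (12.5,40) (5.5,37.5)
edge 0: (3,31.5)→(4.5,1)  cross = 3·1 − 4.5·31.5 = -138.7500; (r_i+r_j)·cross = 7.5·-138.7500 = -1040.6250
edge 1: (4.5,1)→(13.5,1)  cross = 4.5·1 − 13.5·1 = -9.0000; (r_i+r_j)·cross = 18·-9.0000 = -162.0000
edge 2: (13.5,1)→(15,6.5)  cross = 13.5·6.5 − 15·1 = 72.7500; (r_i+r_j)·cross = 28.5·72.7500 = 2073.3750
edge 3: (15,6.5)→(15.5,31)  cross = 15·31 − 15.5·6.5 = 364.2500; (r_i+r_j)·cross = 30.5·364.2500 = 11109.6250
edge 4: (15.5,31)→(12.5,40)  cross = 15.5·40 − 12.5·31 = 232.5000; (r_i+r_j)·cross = 28·232.5000 = 6510.0000
edge 5: (12.5,40)→(5.5,37.5)  cross = 12.5·37.5 − 5.5·40 = 248.7500; (r_i+r_j)·cross = 18·248.7500 = 4477.5000
edge 6: (5.5,37.5)→(3,31.5)  cross = 5.5·31.5 − 3·37.5 = 60.7500; (r_i+r_j)·cross = 8.5·60.7500 = 516.3750
Σcross = 831.2500 → A = |Σcross|/2 = 415.6250 mm²
Σ(r_i+r_j)·cross = 23484.2500 → first moment M = |Σ|/6 = 3914.0417
R_c = M/A = 3914.0417/415.6250 = 9.4172 mm
θ = 185° = 3.228859 rad
V = θ·R_c·A = 3.228859·9.4172·415.6250 = 12637.889 mm³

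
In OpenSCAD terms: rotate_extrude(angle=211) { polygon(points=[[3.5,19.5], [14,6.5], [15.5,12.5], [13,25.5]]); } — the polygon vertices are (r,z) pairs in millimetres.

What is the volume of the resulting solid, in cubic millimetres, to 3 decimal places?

Volume = 4391.247 mm³

Profile (r,z), 4 vertices: (3.5,19.5) (14,6.5) (15.5,12.5) (13,25.5)
edge 0: (3.5,19.5)→(14,6.5)  cross = 3.5·6.5 − 14·19.5 = -250.2500; (r_i+r_j)·cross = 17.5·-250.2500 = -4379.3750
edge 1: (14,6.5)→(15.5,12.5)  cross = 14·12.5 − 15.5·6.5 = 74.2500; (r_i+r_j)·cross = 29.5·74.2500 = 2190.3750
edge 2: (15.5,12.5)→(13,25.5)  cross = 15.5·25.5 − 13·12.5 = 232.7500; (r_i+r_j)·cross = 28.5·232.7500 = 6633.3750
edge 3: (13,25.5)→(3.5,19.5)  cross = 13·19.5 − 3.5·25.5 = 164.2500; (r_i+r_j)·cross = 16.5·164.2500 = 2710.1250
Σcross = 221.0000 → A = |Σcross|/2 = 110.5000 mm²
Σ(r_i+r_j)·cross = 7154.5000 → first moment M = |Σ|/6 = 1192.4167
R_c = M/A = 1192.4167/110.5000 = 10.7911 mm
θ = 211° = 3.682645 rad
V = θ·R_c·A = 3.682645·10.7911·110.5000 = 4391.247 mm³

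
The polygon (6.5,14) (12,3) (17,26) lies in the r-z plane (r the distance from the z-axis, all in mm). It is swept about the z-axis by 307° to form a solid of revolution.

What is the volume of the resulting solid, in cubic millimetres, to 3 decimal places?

Volume = 5753.995 mm³

Profile (r,z), 3 vertices: (6.5,14) (12,3) (17,26)
edge 0: (6.5,14)→(12,3)  cross = 6.5·3 − 12·14 = -148.5000; (r_i+r_j)·cross = 18.5·-148.5000 = -2747.2500
edge 1: (12,3)→(17,26)  cross = 12·26 − 17·3 = 261.0000; (r_i+r_j)·cross = 29·261.0000 = 7569.0000
edge 2: (17,26)→(6.5,14)  cross = 17·14 − 6.5·26 = 69.0000; (r_i+r_j)·cross = 23.5·69.0000 = 1621.5000
Σcross = 181.5000 → A = |Σcross|/2 = 90.7500 mm²
Σ(r_i+r_j)·cross = 6443.2500 → first moment M = |Σ|/6 = 1073.8750
R_c = M/A = 1073.8750/90.7500 = 11.8333 mm
θ = 307° = 5.358161 rad
V = θ·R_c·A = 5.358161·11.8333·90.7500 = 5753.995 mm³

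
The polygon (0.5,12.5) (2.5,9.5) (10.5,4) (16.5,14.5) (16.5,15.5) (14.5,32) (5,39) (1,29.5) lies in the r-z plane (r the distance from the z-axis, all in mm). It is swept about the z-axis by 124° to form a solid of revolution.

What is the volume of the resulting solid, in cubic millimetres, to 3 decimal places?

Volume = 7063.480 mm³

Profile (r,z), 8 vertices: (0.5,12.5) (2.5,9.5) (10.5,4) (16.5,14.5) (16.5,15.5) (14.5,32) (5,39) (1,29.5)
edge 0: (0.5,12.5)→(2.5,9.5)  cross = 0.5·9.5 − 2.5·12.5 = -26.5000; (r_i+r_j)·cross = 3·-26.5000 = -79.5000
edge 1: (2.5,9.5)→(10.5,4)  cross = 2.5·4 − 10.5·9.5 = -89.7500; (r_i+r_j)·cross = 13·-89.7500 = -1166.7500
edge 2: (10.5,4)→(16.5,14.5)  cross = 10.5·14.5 − 16.5·4 = 86.2500; (r_i+r_j)·cross = 27·86.2500 = 2328.7500
edge 3: (16.5,14.5)→(16.5,15.5)  cross = 16.5·15.5 − 16.5·14.5 = 16.5000; (r_i+r_j)·cross = 33·16.5000 = 544.5000
edge 4: (16.5,15.5)→(14.5,32)  cross = 16.5·32 − 14.5·15.5 = 303.2500; (r_i+r_j)·cross = 31·303.2500 = 9400.7500
edge 5: (14.5,32)→(5,39)  cross = 14.5·39 − 5·32 = 405.5000; (r_i+r_j)·cross = 19.5·405.5000 = 7907.2500
edge 6: (5,39)→(1,29.5)  cross = 5·29.5 − 1·39 = 108.5000; (r_i+r_j)·cross = 6·108.5000 = 651.0000
edge 7: (1,29.5)→(0.5,12.5)  cross = 1·12.5 − 0.5·29.5 = -2.2500; (r_i+r_j)·cross = 1.5·-2.2500 = -3.3750
Σcross = 801.5000 → A = |Σcross|/2 = 400.7500 mm²
Σ(r_i+r_j)·cross = 19582.6250 → first moment M = |Σ|/6 = 3263.7708
R_c = M/A = 3263.7708/400.7500 = 8.1442 mm
θ = 124° = 2.164208 rad
V = θ·R_c·A = 2.164208·8.1442·400.7500 = 7063.480 mm³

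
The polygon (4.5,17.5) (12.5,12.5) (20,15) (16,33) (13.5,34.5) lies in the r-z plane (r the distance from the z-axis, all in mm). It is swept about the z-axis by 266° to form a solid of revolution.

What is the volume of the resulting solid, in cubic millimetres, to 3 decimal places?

Volume = 11549.181 mm³

Profile (r,z), 5 vertices: (4.5,17.5) (12.5,12.5) (20,15) (16,33) (13.5,34.5)
edge 0: (4.5,17.5)→(12.5,12.5)  cross = 4.5·12.5 − 12.5·17.5 = -162.5000; (r_i+r_j)·cross = 17·-162.5000 = -2762.5000
edge 1: (12.5,12.5)→(20,15)  cross = 12.5·15 − 20·12.5 = -62.5000; (r_i+r_j)·cross = 32.5·-62.5000 = -2031.2500
edge 2: (20,15)→(16,33)  cross = 20·33 − 16·15 = 420.0000; (r_i+r_j)·cross = 36·420.0000 = 15120.0000
edge 3: (16,33)→(13.5,34.5)  cross = 16·34.5 − 13.5·33 = 106.5000; (r_i+r_j)·cross = 29.5·106.5000 = 3141.7500
edge 4: (13.5,34.5)→(4.5,17.5)  cross = 13.5·17.5 − 4.5·34.5 = 81.0000; (r_i+r_j)·cross = 18·81.0000 = 1458.0000
Σcross = 382.5000 → A = |Σcross|/2 = 191.2500 mm²
Σ(r_i+r_j)·cross = 14926.0000 → first moment M = |Σ|/6 = 2487.6667
R_c = M/A = 2487.6667/191.2500 = 13.0074 mm
θ = 266° = 4.642576 rad
V = θ·R_c·A = 4.642576·13.0074·191.2500 = 11549.181 mm³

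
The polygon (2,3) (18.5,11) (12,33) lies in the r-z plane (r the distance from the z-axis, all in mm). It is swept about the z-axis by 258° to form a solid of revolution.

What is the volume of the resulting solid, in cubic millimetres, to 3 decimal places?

Volume = 10122.255 mm³

Profile (r,z), 3 vertices: (2,3) (18.5,11) (12,33)
edge 0: (2,3)→(18.5,11)  cross = 2·11 − 18.5·3 = -33.5000; (r_i+r_j)·cross = 20.5·-33.5000 = -686.7500
edge 1: (18.5,11)→(12,33)  cross = 18.5·33 − 12·11 = 478.5000; (r_i+r_j)·cross = 30.5·478.5000 = 14594.2500
edge 2: (12,33)→(2,3)  cross = 12·3 − 2·33 = -30.0000; (r_i+r_j)·cross = 14·-30.0000 = -420.0000
Σcross = 415.0000 → A = |Σcross|/2 = 207.5000 mm²
Σ(r_i+r_j)·cross = 13487.5000 → first moment M = |Σ|/6 = 2247.9167
R_c = M/A = 2247.9167/207.5000 = 10.8333 mm
θ = 258° = 4.502949 rad
V = θ·R_c·A = 4.502949·10.8333·207.5000 = 10122.255 mm³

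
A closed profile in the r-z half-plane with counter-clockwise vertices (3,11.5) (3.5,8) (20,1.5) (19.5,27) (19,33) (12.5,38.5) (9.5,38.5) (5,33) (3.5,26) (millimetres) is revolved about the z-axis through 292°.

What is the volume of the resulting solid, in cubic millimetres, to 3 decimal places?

Profile (r,z), 9 vertices: (3,11.5) (3.5,8) (20,1.5) (19.5,27) (19,33) (12.5,38.5) (9.5,38.5) (5,33) (3.5,26)
edge 0: (3,11.5)→(3.5,8)  cross = 3·8 − 3.5·11.5 = -16.2500; (r_i+r_j)·cross = 6.5·-16.2500 = -105.6250
edge 1: (3.5,8)→(20,1.5)  cross = 3.5·1.5 − 20·8 = -154.7500; (r_i+r_j)·cross = 23.5·-154.7500 = -3636.6250
edge 2: (20,1.5)→(19.5,27)  cross = 20·27 − 19.5·1.5 = 510.7500; (r_i+r_j)·cross = 39.5·510.7500 = 20174.6250
edge 3: (19.5,27)→(19,33)  cross = 19.5·33 − 19·27 = 130.5000; (r_i+r_j)·cross = 38.5·130.5000 = 5024.2500
edge 4: (19,33)→(12.5,38.5)  cross = 19·38.5 − 12.5·33 = 319.0000; (r_i+r_j)·cross = 31.5·319.0000 = 10048.5000
edge 5: (12.5,38.5)→(9.5,38.5)  cross = 12.5·38.5 − 9.5·38.5 = 115.5000; (r_i+r_j)·cross = 22·115.5000 = 2541.0000
edge 6: (9.5,38.5)→(5,33)  cross = 9.5·33 − 5·38.5 = 121.0000; (r_i+r_j)·cross = 14.5·121.0000 = 1754.5000
edge 7: (5,33)→(3.5,26)  cross = 5·26 − 3.5·33 = 14.5000; (r_i+r_j)·cross = 8.5·14.5000 = 123.2500
edge 8: (3.5,26)→(3,11.5)  cross = 3.5·11.5 − 3·26 = -37.7500; (r_i+r_j)·cross = 6.5·-37.7500 = -245.3750
Σcross = 1002.5000 → A = |Σcross|/2 = 501.2500 mm²
Σ(r_i+r_j)·cross = 35678.5000 → first moment M = |Σ|/6 = 5946.4167
R_c = M/A = 5946.4167/501.2500 = 11.8632 mm
θ = 292° = 5.096361 rad
V = θ·R_c·A = 5.096361·11.8632·501.2500 = 30305.088 mm³

Volume = 30305.088 mm³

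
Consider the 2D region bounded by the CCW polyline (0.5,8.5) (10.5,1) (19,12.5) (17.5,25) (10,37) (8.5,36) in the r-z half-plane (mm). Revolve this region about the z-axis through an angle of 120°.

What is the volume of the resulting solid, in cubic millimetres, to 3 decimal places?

Volume = 8359.953 mm³

Profile (r,z), 6 vertices: (0.5,8.5) (10.5,1) (19,12.5) (17.5,25) (10,37) (8.5,36)
edge 0: (0.5,8.5)→(10.5,1)  cross = 0.5·1 − 10.5·8.5 = -88.7500; (r_i+r_j)·cross = 11·-88.7500 = -976.2500
edge 1: (10.5,1)→(19,12.5)  cross = 10.5·12.5 − 19·1 = 112.2500; (r_i+r_j)·cross = 29.5·112.2500 = 3311.3750
edge 2: (19,12.5)→(17.5,25)  cross = 19·25 − 17.5·12.5 = 256.2500; (r_i+r_j)·cross = 36.5·256.2500 = 9353.1250
edge 3: (17.5,25)→(10,37)  cross = 17.5·37 − 10·25 = 397.5000; (r_i+r_j)·cross = 27.5·397.5000 = 10931.2500
edge 4: (10,37)→(8.5,36)  cross = 10·36 − 8.5·37 = 45.5000; (r_i+r_j)·cross = 18.5·45.5000 = 841.7500
edge 5: (8.5,36)→(0.5,8.5)  cross = 8.5·8.5 − 0.5·36 = 54.2500; (r_i+r_j)·cross = 9·54.2500 = 488.2500
Σcross = 777.0000 → A = |Σcross|/2 = 388.5000 mm²
Σ(r_i+r_j)·cross = 23949.5000 → first moment M = |Σ|/6 = 3991.5833
R_c = M/A = 3991.5833/388.5000 = 10.2743 mm
θ = 120° = 2.094395 rad
V = θ·R_c·A = 2.094395·10.2743·388.5000 = 8359.953 mm³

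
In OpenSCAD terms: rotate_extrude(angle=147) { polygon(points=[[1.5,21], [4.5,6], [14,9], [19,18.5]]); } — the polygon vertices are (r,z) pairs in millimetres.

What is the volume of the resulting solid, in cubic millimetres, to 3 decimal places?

Volume = 3932.636 mm³

Profile (r,z), 4 vertices: (1.5,21) (4.5,6) (14,9) (19,18.5)
edge 0: (1.5,21)→(4.5,6)  cross = 1.5·6 − 4.5·21 = -85.5000; (r_i+r_j)·cross = 6·-85.5000 = -513.0000
edge 1: (4.5,6)→(14,9)  cross = 4.5·9 − 14·6 = -43.5000; (r_i+r_j)·cross = 18.5·-43.5000 = -804.7500
edge 2: (14,9)→(19,18.5)  cross = 14·18.5 − 19·9 = 88.0000; (r_i+r_j)·cross = 33·88.0000 = 2904.0000
edge 3: (19,18.5)→(1.5,21)  cross = 19·21 − 1.5·18.5 = 371.2500; (r_i+r_j)·cross = 20.5·371.2500 = 7610.6250
Σcross = 330.2500 → A = |Σcross|/2 = 165.1250 mm²
Σ(r_i+r_j)·cross = 9196.8750 → first moment M = |Σ|/6 = 1532.8125
R_c = M/A = 1532.8125/165.1250 = 9.2827 mm
θ = 147° = 2.565634 rad
V = θ·R_c·A = 2.565634·9.2827·165.1250 = 3932.636 mm³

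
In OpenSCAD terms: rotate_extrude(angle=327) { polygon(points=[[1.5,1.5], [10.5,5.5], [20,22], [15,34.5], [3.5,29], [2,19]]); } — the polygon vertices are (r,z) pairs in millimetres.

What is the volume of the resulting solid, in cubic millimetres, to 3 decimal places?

Profile (r,z), 6 vertices: (1.5,1.5) (10.5,5.5) (20,22) (15,34.5) (3.5,29) (2,19)
edge 0: (1.5,1.5)→(10.5,5.5)  cross = 1.5·5.5 − 10.5·1.5 = -7.5000; (r_i+r_j)·cross = 12·-7.5000 = -90.0000
edge 1: (10.5,5.5)→(20,22)  cross = 10.5·22 − 20·5.5 = 121.0000; (r_i+r_j)·cross = 30.5·121.0000 = 3690.5000
edge 2: (20,22)→(15,34.5)  cross = 20·34.5 − 15·22 = 360.0000; (r_i+r_j)·cross = 35·360.0000 = 12600.0000
edge 3: (15,34.5)→(3.5,29)  cross = 15·29 − 3.5·34.5 = 314.2500; (r_i+r_j)·cross = 18.5·314.2500 = 5813.6250
edge 4: (3.5,29)→(2,19)  cross = 3.5·19 − 2·29 = 8.5000; (r_i+r_j)·cross = 5.5·8.5000 = 46.7500
edge 5: (2,19)→(1.5,1.5)  cross = 2·1.5 − 1.5·19 = -25.5000; (r_i+r_j)·cross = 3.5·-25.5000 = -89.2500
Σcross = 770.7500 → A = |Σcross|/2 = 385.3750 mm²
Σ(r_i+r_j)·cross = 21971.6250 → first moment M = |Σ|/6 = 3661.9375
R_c = M/A = 3661.9375/385.3750 = 9.5023 mm
θ = 327° = 5.707227 rad
V = θ·R_c·A = 5.707227·9.5023·385.3750 = 20899.507 mm³

Volume = 20899.507 mm³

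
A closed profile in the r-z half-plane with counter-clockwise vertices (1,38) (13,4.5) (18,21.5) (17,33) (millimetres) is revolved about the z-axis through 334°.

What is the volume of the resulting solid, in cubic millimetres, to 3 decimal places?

Profile (r,z), 4 vertices: (1,38) (13,4.5) (18,21.5) (17,33)
edge 0: (1,38)→(13,4.5)  cross = 1·4.5 − 13·38 = -489.5000; (r_i+r_j)·cross = 14·-489.5000 = -6853.0000
edge 1: (13,4.5)→(18,21.5)  cross = 13·21.5 − 18·4.5 = 198.5000; (r_i+r_j)·cross = 31·198.5000 = 6153.5000
edge 2: (18,21.5)→(17,33)  cross = 18·33 − 17·21.5 = 228.5000; (r_i+r_j)·cross = 35·228.5000 = 7997.5000
edge 3: (17,33)→(1,38)  cross = 17·38 − 1·33 = 613.0000; (r_i+r_j)·cross = 18·613.0000 = 11034.0000
Σcross = 550.5000 → A = |Σcross|/2 = 275.2500 mm²
Σ(r_i+r_j)·cross = 18332.0000 → first moment M = |Σ|/6 = 3055.3333
R_c = M/A = 3055.3333/275.2500 = 11.1002 mm
θ = 334° = 5.829400 rad
V = θ·R_c·A = 5.829400·11.1002·275.2500 = 17810.759 mm³

Volume = 17810.759 mm³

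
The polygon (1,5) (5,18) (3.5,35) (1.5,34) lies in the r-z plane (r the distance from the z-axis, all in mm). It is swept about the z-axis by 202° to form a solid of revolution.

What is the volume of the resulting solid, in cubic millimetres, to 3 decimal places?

Profile (r,z), 4 vertices: (1,5) (5,18) (3.5,35) (1.5,34)
edge 0: (1,5)→(5,18)  cross = 1·18 − 5·5 = -7.0000; (r_i+r_j)·cross = 6·-7.0000 = -42.0000
edge 1: (5,18)→(3.5,35)  cross = 5·35 − 3.5·18 = 112.0000; (r_i+r_j)·cross = 8.5·112.0000 = 952.0000
edge 2: (3.5,35)→(1.5,34)  cross = 3.5·34 − 1.5·35 = 66.5000; (r_i+r_j)·cross = 5·66.5000 = 332.5000
edge 3: (1.5,34)→(1,5)  cross = 1.5·5 − 1·34 = -26.5000; (r_i+r_j)·cross = 2.5·-26.5000 = -66.2500
Σcross = 145.0000 → A = |Σcross|/2 = 72.5000 mm²
Σ(r_i+r_j)·cross = 1176.2500 → first moment M = |Σ|/6 = 196.0417
R_c = M/A = 196.0417/72.5000 = 2.7040 mm
θ = 202° = 3.525565 rad
V = θ·R_c·A = 3.525565·2.7040·72.5000 = 691.158 mm³

Volume = 691.158 mm³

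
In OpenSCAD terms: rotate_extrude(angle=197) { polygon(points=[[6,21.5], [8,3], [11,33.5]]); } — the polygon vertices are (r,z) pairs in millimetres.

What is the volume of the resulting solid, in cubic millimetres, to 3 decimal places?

Volume = 1669.007 mm³

Profile (r,z), 3 vertices: (6,21.5) (8,3) (11,33.5)
edge 0: (6,21.5)→(8,3)  cross = 6·3 − 8·21.5 = -154.0000; (r_i+r_j)·cross = 14·-154.0000 = -2156.0000
edge 1: (8,3)→(11,33.5)  cross = 8·33.5 − 11·3 = 235.0000; (r_i+r_j)·cross = 19·235.0000 = 4465.0000
edge 2: (11,33.5)→(6,21.5)  cross = 11·21.5 − 6·33.5 = 35.5000; (r_i+r_j)·cross = 17·35.5000 = 603.5000
Σcross = 116.5000 → A = |Σcross|/2 = 58.2500 mm²
Σ(r_i+r_j)·cross = 2912.5000 → first moment M = |Σ|/6 = 485.4167
R_c = M/A = 485.4167/58.2500 = 8.3333 mm
θ = 197° = 3.438299 rad
V = θ·R_c·A = 3.438299·8.3333·58.2500 = 1669.007 mm³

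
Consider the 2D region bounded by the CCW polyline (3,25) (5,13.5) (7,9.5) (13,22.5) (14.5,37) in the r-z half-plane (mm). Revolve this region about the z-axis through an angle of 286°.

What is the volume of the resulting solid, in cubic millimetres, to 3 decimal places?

Volume = 6736.116 mm³

Profile (r,z), 5 vertices: (3,25) (5,13.5) (7,9.5) (13,22.5) (14.5,37)
edge 0: (3,25)→(5,13.5)  cross = 3·13.5 − 5·25 = -84.5000; (r_i+r_j)·cross = 8·-84.5000 = -676.0000
edge 1: (5,13.5)→(7,9.5)  cross = 5·9.5 − 7·13.5 = -47.0000; (r_i+r_j)·cross = 12·-47.0000 = -564.0000
edge 2: (7,9.5)→(13,22.5)  cross = 7·22.5 − 13·9.5 = 34.0000; (r_i+r_j)·cross = 20·34.0000 = 680.0000
edge 3: (13,22.5)→(14.5,37)  cross = 13·37 − 14.5·22.5 = 154.7500; (r_i+r_j)·cross = 27.5·154.7500 = 4255.6250
edge 4: (14.5,37)→(3,25)  cross = 14.5·25 − 3·37 = 251.5000; (r_i+r_j)·cross = 17.5·251.5000 = 4401.2500
Σcross = 308.7500 → A = |Σcross|/2 = 154.3750 mm²
Σ(r_i+r_j)·cross = 8096.8750 → first moment M = |Σ|/6 = 1349.4792
R_c = M/A = 1349.4792/154.3750 = 8.7416 mm
θ = 286° = 4.991642 rad
V = θ·R_c·A = 4.991642·8.7416·154.3750 = 6736.116 mm³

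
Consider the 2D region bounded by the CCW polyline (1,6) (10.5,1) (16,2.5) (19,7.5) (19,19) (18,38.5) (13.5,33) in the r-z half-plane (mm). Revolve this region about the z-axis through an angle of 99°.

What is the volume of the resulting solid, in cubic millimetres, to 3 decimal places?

Profile (r,z), 7 vertices: (1,6) (10.5,1) (16,2.5) (19,7.5) (19,19) (18,38.5) (13.5,33)
edge 0: (1,6)→(10.5,1)  cross = 1·1 − 10.5·6 = -62.0000; (r_i+r_j)·cross = 11.5·-62.0000 = -713.0000
edge 1: (10.5,1)→(16,2.5)  cross = 10.5·2.5 − 16·1 = 10.2500; (r_i+r_j)·cross = 26.5·10.2500 = 271.6250
edge 2: (16,2.5)→(19,7.5)  cross = 16·7.5 − 19·2.5 = 72.5000; (r_i+r_j)·cross = 35·72.5000 = 2537.5000
edge 3: (19,7.5)→(19,19)  cross = 19·19 − 19·7.5 = 218.5000; (r_i+r_j)·cross = 38·218.5000 = 8303.0000
edge 4: (19,19)→(18,38.5)  cross = 19·38.5 − 18·19 = 389.5000; (r_i+r_j)·cross = 37·389.5000 = 14411.5000
edge 5: (18,38.5)→(13.5,33)  cross = 18·33 − 13.5·38.5 = 74.2500; (r_i+r_j)·cross = 31.5·74.2500 = 2338.8750
edge 6: (13.5,33)→(1,6)  cross = 13.5·6 − 1·33 = 48.0000; (r_i+r_j)·cross = 14.5·48.0000 = 696.0000
Σcross = 751.0000 → A = |Σcross|/2 = 375.5000 mm²
Σ(r_i+r_j)·cross = 27845.5000 → first moment M = |Σ|/6 = 4640.9167
R_c = M/A = 4640.9167/375.5000 = 12.3593 mm
θ = 99° = 1.727876 rad
V = θ·R_c·A = 1.727876·12.3593·375.5000 = 8018.928 mm³

Volume = 8018.928 mm³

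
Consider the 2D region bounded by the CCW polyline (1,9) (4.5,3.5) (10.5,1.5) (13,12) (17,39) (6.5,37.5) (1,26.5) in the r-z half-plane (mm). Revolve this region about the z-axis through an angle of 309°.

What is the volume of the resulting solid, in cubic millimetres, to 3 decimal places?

Volume = 18820.794 mm³

Profile (r,z), 7 vertices: (1,9) (4.5,3.5) (10.5,1.5) (13,12) (17,39) (6.5,37.5) (1,26.5)
edge 0: (1,9)→(4.5,3.5)  cross = 1·3.5 − 4.5·9 = -37.0000; (r_i+r_j)·cross = 5.5·-37.0000 = -203.5000
edge 1: (4.5,3.5)→(10.5,1.5)  cross = 4.5·1.5 − 10.5·3.5 = -30.0000; (r_i+r_j)·cross = 15·-30.0000 = -450.0000
edge 2: (10.5,1.5)→(13,12)  cross = 10.5·12 − 13·1.5 = 106.5000; (r_i+r_j)·cross = 23.5·106.5000 = 2502.7500
edge 3: (13,12)→(17,39)  cross = 13·39 − 17·12 = 303.0000; (r_i+r_j)·cross = 30·303.0000 = 9090.0000
edge 4: (17,39)→(6.5,37.5)  cross = 17·37.5 − 6.5·39 = 384.0000; (r_i+r_j)·cross = 23.5·384.0000 = 9024.0000
edge 5: (6.5,37.5)→(1,26.5)  cross = 6.5·26.5 − 1·37.5 = 134.7500; (r_i+r_j)·cross = 7.5·134.7500 = 1010.6250
edge 6: (1,26.5)→(1,9)  cross = 1·9 − 1·26.5 = -17.5000; (r_i+r_j)·cross = 2·-17.5000 = -35.0000
Σcross = 843.7500 → A = |Σcross|/2 = 421.8750 mm²
Σ(r_i+r_j)·cross = 20938.8750 → first moment M = |Σ|/6 = 3489.8125
R_c = M/A = 3489.8125/421.8750 = 8.2721 mm
θ = 309° = 5.393067 rad
V = θ·R_c·A = 5.393067·8.2721·421.8750 = 18820.794 mm³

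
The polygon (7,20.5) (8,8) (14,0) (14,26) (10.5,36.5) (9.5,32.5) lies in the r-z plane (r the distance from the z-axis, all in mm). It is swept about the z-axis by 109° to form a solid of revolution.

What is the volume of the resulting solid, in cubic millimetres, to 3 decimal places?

Profile (r,z), 6 vertices: (7,20.5) (8,8) (14,0) (14,26) (10.5,36.5) (9.5,32.5)
edge 0: (7,20.5)→(8,8)  cross = 7·8 − 8·20.5 = -108.0000; (r_i+r_j)·cross = 15·-108.0000 = -1620.0000
edge 1: (8,8)→(14,0)  cross = 8·0 − 14·8 = -112.0000; (r_i+r_j)·cross = 22·-112.0000 = -2464.0000
edge 2: (14,0)→(14,26)  cross = 14·26 − 14·0 = 364.0000; (r_i+r_j)·cross = 28·364.0000 = 10192.0000
edge 3: (14,26)→(10.5,36.5)  cross = 14·36.5 − 10.5·26 = 238.0000; (r_i+r_j)·cross = 24.5·238.0000 = 5831.0000
edge 4: (10.5,36.5)→(9.5,32.5)  cross = 10.5·32.5 − 9.5·36.5 = -5.5000; (r_i+r_j)·cross = 20·-5.5000 = -110.0000
edge 5: (9.5,32.5)→(7,20.5)  cross = 9.5·20.5 − 7·32.5 = -32.7500; (r_i+r_j)·cross = 16.5·-32.7500 = -540.3750
Σcross = 343.7500 → A = |Σcross|/2 = 171.8750 mm²
Σ(r_i+r_j)·cross = 11288.6250 → first moment M = |Σ|/6 = 1881.4375
R_c = M/A = 1881.4375/171.8750 = 10.9465 mm
θ = 109° = 1.902409 rad
V = θ·R_c·A = 1.902409·10.9465·171.8750 = 3579.263 mm³

Volume = 3579.263 mm³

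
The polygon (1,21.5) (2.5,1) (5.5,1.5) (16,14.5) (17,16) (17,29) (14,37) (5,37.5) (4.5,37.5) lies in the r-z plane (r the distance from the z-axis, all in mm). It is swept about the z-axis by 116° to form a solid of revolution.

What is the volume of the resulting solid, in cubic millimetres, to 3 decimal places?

Profile (r,z), 9 vertices: (1,21.5) (2.5,1) (5.5,1.5) (16,14.5) (17,16) (17,29) (14,37) (5,37.5) (4.5,37.5)
edge 0: (1,21.5)→(2.5,1)  cross = 1·1 − 2.5·21.5 = -52.7500; (r_i+r_j)·cross = 3.5·-52.7500 = -184.6250
edge 1: (2.5,1)→(5.5,1.5)  cross = 2.5·1.5 − 5.5·1 = -1.7500; (r_i+r_j)·cross = 8·-1.7500 = -14.0000
edge 2: (5.5,1.5)→(16,14.5)  cross = 5.5·14.5 − 16·1.5 = 55.7500; (r_i+r_j)·cross = 21.5·55.7500 = 1198.6250
edge 3: (16,14.5)→(17,16)  cross = 16·16 − 17·14.5 = 9.5000; (r_i+r_j)·cross = 33·9.5000 = 313.5000
edge 4: (17,16)→(17,29)  cross = 17·29 − 17·16 = 221.0000; (r_i+r_j)·cross = 34·221.0000 = 7514.0000
edge 5: (17,29)→(14,37)  cross = 17·37 − 14·29 = 223.0000; (r_i+r_j)·cross = 31·223.0000 = 6913.0000
edge 6: (14,37)→(5,37.5)  cross = 14·37.5 − 5·37 = 340.0000; (r_i+r_j)·cross = 19·340.0000 = 6460.0000
edge 7: (5,37.5)→(4.5,37.5)  cross = 5·37.5 − 4.5·37.5 = 18.7500; (r_i+r_j)·cross = 9.5·18.7500 = 178.1250
edge 8: (4.5,37.5)→(1,21.5)  cross = 4.5·21.5 − 1·37.5 = 59.2500; (r_i+r_j)·cross = 5.5·59.2500 = 325.8750
Σcross = 872.7500 → A = |Σcross|/2 = 436.3750 mm²
Σ(r_i+r_j)·cross = 22704.5000 → first moment M = |Σ|/6 = 3784.0833
R_c = M/A = 3784.0833/436.3750 = 8.6716 mm
θ = 116° = 2.024582 rad
V = θ·R_c·A = 2.024582·8.6716·436.3750 = 7661.187 mm³

Volume = 7661.187 mm³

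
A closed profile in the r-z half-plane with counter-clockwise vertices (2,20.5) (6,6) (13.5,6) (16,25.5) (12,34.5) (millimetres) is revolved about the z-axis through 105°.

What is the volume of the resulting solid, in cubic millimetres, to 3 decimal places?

Volume = 4558.238 mm³

Profile (r,z), 5 vertices: (2,20.5) (6,6) (13.5,6) (16,25.5) (12,34.5)
edge 0: (2,20.5)→(6,6)  cross = 2·6 − 6·20.5 = -111.0000; (r_i+r_j)·cross = 8·-111.0000 = -888.0000
edge 1: (6,6)→(13.5,6)  cross = 6·6 − 13.5·6 = -45.0000; (r_i+r_j)·cross = 19.5·-45.0000 = -877.5000
edge 2: (13.5,6)→(16,25.5)  cross = 13.5·25.5 − 16·6 = 248.2500; (r_i+r_j)·cross = 29.5·248.2500 = 7323.3750
edge 3: (16,25.5)→(12,34.5)  cross = 16·34.5 − 12·25.5 = 246.0000; (r_i+r_j)·cross = 28·246.0000 = 6888.0000
edge 4: (12,34.5)→(2,20.5)  cross = 12·20.5 − 2·34.5 = 177.0000; (r_i+r_j)·cross = 14·177.0000 = 2478.0000
Σcross = 515.2500 → A = |Σcross|/2 = 257.6250 mm²
Σ(r_i+r_j)·cross = 14923.8750 → first moment M = |Σ|/6 = 2487.3125
R_c = M/A = 2487.3125/257.6250 = 9.6548 mm
θ = 105° = 1.832596 rad
V = θ·R_c·A = 1.832596·9.6548·257.6250 = 4558.238 mm³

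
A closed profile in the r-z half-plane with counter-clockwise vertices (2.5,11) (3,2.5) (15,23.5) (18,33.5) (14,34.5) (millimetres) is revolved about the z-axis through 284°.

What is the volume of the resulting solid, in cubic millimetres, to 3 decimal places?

Volume = 7478.268 mm³

Profile (r,z), 5 vertices: (2.5,11) (3,2.5) (15,23.5) (18,33.5) (14,34.5)
edge 0: (2.5,11)→(3,2.5)  cross = 2.5·2.5 − 3·11 = -26.7500; (r_i+r_j)·cross = 5.5·-26.7500 = -147.1250
edge 1: (3,2.5)→(15,23.5)  cross = 3·23.5 − 15·2.5 = 33.0000; (r_i+r_j)·cross = 18·33.0000 = 594.0000
edge 2: (15,23.5)→(18,33.5)  cross = 15·33.5 − 18·23.5 = 79.5000; (r_i+r_j)·cross = 33·79.5000 = 2623.5000
edge 3: (18,33.5)→(14,34.5)  cross = 18·34.5 − 14·33.5 = 152.0000; (r_i+r_j)·cross = 32·152.0000 = 4864.0000
edge 4: (14,34.5)→(2.5,11)  cross = 14·11 − 2.5·34.5 = 67.7500; (r_i+r_j)·cross = 16.5·67.7500 = 1117.8750
Σcross = 305.5000 → A = |Σcross|/2 = 152.7500 mm²
Σ(r_i+r_j)·cross = 9052.2500 → first moment M = |Σ|/6 = 1508.7083
R_c = M/A = 1508.7083/152.7500 = 9.8770 mm
θ = 284° = 4.956735 rad
V = θ·R_c·A = 4.956735·9.8770·152.7500 = 7478.268 mm³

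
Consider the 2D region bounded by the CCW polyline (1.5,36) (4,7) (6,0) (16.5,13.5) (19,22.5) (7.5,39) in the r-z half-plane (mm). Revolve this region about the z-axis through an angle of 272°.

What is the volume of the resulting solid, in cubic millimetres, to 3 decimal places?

Volume = 17256.419 mm³

Profile (r,z), 6 vertices: (1.5,36) (4,7) (6,0) (16.5,13.5) (19,22.5) (7.5,39)
edge 0: (1.5,36)→(4,7)  cross = 1.5·7 − 4·36 = -133.5000; (r_i+r_j)·cross = 5.5·-133.5000 = -734.2500
edge 1: (4,7)→(6,0)  cross = 4·0 − 6·7 = -42.0000; (r_i+r_j)·cross = 10·-42.0000 = -420.0000
edge 2: (6,0)→(16.5,13.5)  cross = 6·13.5 − 16.5·0 = 81.0000; (r_i+r_j)·cross = 22.5·81.0000 = 1822.5000
edge 3: (16.5,13.5)→(19,22.5)  cross = 16.5·22.5 − 19·13.5 = 114.7500; (r_i+r_j)·cross = 35.5·114.7500 = 4073.6250
edge 4: (19,22.5)→(7.5,39)  cross = 19·39 − 7.5·22.5 = 572.2500; (r_i+r_j)·cross = 26.5·572.2500 = 15164.6250
edge 5: (7.5,39)→(1.5,36)  cross = 7.5·36 − 1.5·39 = 211.5000; (r_i+r_j)·cross = 9·211.5000 = 1903.5000
Σcross = 804.0000 → A = |Σcross|/2 = 402.0000 mm²
Σ(r_i+r_j)·cross = 21810.0000 → first moment M = |Σ|/6 = 3635.0000
R_c = M/A = 3635.0000/402.0000 = 9.0423 mm
θ = 272° = 4.747296 rad
V = θ·R_c·A = 4.747296·9.0423·402.0000 = 17256.419 mm³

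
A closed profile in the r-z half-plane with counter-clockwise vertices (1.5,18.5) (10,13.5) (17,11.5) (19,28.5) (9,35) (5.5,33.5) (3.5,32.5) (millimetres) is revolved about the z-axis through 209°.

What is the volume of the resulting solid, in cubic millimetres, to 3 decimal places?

Volume = 11090.264 mm³

Profile (r,z), 7 vertices: (1.5,18.5) (10,13.5) (17,11.5) (19,28.5) (9,35) (5.5,33.5) (3.5,32.5)
edge 0: (1.5,18.5)→(10,13.5)  cross = 1.5·13.5 − 10·18.5 = -164.7500; (r_i+r_j)·cross = 11.5·-164.7500 = -1894.6250
edge 1: (10,13.5)→(17,11.5)  cross = 10·11.5 − 17·13.5 = -114.5000; (r_i+r_j)·cross = 27·-114.5000 = -3091.5000
edge 2: (17,11.5)→(19,28.5)  cross = 17·28.5 − 19·11.5 = 266.0000; (r_i+r_j)·cross = 36·266.0000 = 9576.0000
edge 3: (19,28.5)→(9,35)  cross = 19·35 − 9·28.5 = 408.5000; (r_i+r_j)·cross = 28·408.5000 = 11438.0000
edge 4: (9,35)→(5.5,33.5)  cross = 9·33.5 − 5.5·35 = 109.0000; (r_i+r_j)·cross = 14.5·109.0000 = 1580.5000
edge 5: (5.5,33.5)→(3.5,32.5)  cross = 5.5·32.5 − 3.5·33.5 = 61.5000; (r_i+r_j)·cross = 9·61.5000 = 553.5000
edge 6: (3.5,32.5)→(1.5,18.5)  cross = 3.5·18.5 − 1.5·32.5 = 16.0000; (r_i+r_j)·cross = 5·16.0000 = 80.0000
Σcross = 581.7500 → A = |Σcross|/2 = 290.8750 mm²
Σ(r_i+r_j)·cross = 18241.8750 → first moment M = |Σ|/6 = 3040.3125
R_c = M/A = 3040.3125/290.8750 = 10.4523 mm
θ = 209° = 3.647738 rad
V = θ·R_c·A = 3.647738·10.4523·290.8750 = 11090.264 mm³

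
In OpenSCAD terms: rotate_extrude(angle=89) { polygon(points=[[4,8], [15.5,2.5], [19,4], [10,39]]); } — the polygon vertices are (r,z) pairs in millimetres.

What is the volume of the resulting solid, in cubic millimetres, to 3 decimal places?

Volume = 4541.522 mm³

Profile (r,z), 4 vertices: (4,8) (15.5,2.5) (19,4) (10,39)
edge 0: (4,8)→(15.5,2.5)  cross = 4·2.5 − 15.5·8 = -114.0000; (r_i+r_j)·cross = 19.5·-114.0000 = -2223.0000
edge 1: (15.5,2.5)→(19,4)  cross = 15.5·4 − 19·2.5 = 14.5000; (r_i+r_j)·cross = 34.5·14.5000 = 500.2500
edge 2: (19,4)→(10,39)  cross = 19·39 − 10·4 = 701.0000; (r_i+r_j)·cross = 29·701.0000 = 20329.0000
edge 3: (10,39)→(4,8)  cross = 10·8 − 4·39 = -76.0000; (r_i+r_j)·cross = 14·-76.0000 = -1064.0000
Σcross = 525.5000 → A = |Σcross|/2 = 262.7500 mm²
Σ(r_i+r_j)·cross = 17542.2500 → first moment M = |Σ|/6 = 2923.7083
R_c = M/A = 2923.7083/262.7500 = 11.1273 mm
θ = 89° = 1.553343 rad
V = θ·R_c·A = 1.553343·11.1273·262.7500 = 4541.522 mm³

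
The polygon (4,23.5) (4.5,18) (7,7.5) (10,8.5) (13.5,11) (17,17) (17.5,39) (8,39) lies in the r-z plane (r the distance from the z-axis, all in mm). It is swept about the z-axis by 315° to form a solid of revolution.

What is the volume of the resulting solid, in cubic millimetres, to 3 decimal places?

Profile (r,z), 8 vertices: (4,23.5) (4.5,18) (7,7.5) (10,8.5) (13.5,11) (17,17) (17.5,39) (8,39)
edge 0: (4,23.5)→(4.5,18)  cross = 4·18 − 4.5·23.5 = -33.7500; (r_i+r_j)·cross = 8.5·-33.7500 = -286.8750
edge 1: (4.5,18)→(7,7.5)  cross = 4.5·7.5 − 7·18 = -92.2500; (r_i+r_j)·cross = 11.5·-92.2500 = -1060.8750
edge 2: (7,7.5)→(10,8.5)  cross = 7·8.5 − 10·7.5 = -15.5000; (r_i+r_j)·cross = 17·-15.5000 = -263.5000
edge 3: (10,8.5)→(13.5,11)  cross = 10·11 − 13.5·8.5 = -4.7500; (r_i+r_j)·cross = 23.5·-4.7500 = -111.6250
edge 4: (13.5,11)→(17,17)  cross = 13.5·17 − 17·11 = 42.5000; (r_i+r_j)·cross = 30.5·42.5000 = 1296.2500
edge 5: (17,17)→(17.5,39)  cross = 17·39 − 17.5·17 = 365.5000; (r_i+r_j)·cross = 34.5·365.5000 = 12609.7500
edge 6: (17.5,39)→(8,39)  cross = 17.5·39 − 8·39 = 370.5000; (r_i+r_j)·cross = 25.5·370.5000 = 9447.7500
edge 7: (8,39)→(4,23.5)  cross = 8·23.5 − 4·39 = 32.0000; (r_i+r_j)·cross = 12·32.0000 = 384.0000
Σcross = 664.2500 → A = |Σcross|/2 = 332.1250 mm²
Σ(r_i+r_j)·cross = 22014.8750 → first moment M = |Σ|/6 = 3669.1458
R_c = M/A = 3669.1458/332.1250 = 11.0475 mm
θ = 315° = 5.497787 rad
V = θ·R_c·A = 5.497787·11.0475·332.1250 = 20172.183 mm³

Volume = 20172.183 mm³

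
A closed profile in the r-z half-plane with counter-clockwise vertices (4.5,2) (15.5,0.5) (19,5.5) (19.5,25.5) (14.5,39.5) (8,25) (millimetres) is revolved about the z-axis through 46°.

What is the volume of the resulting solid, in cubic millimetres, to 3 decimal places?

Profile (r,z), 6 vertices: (4.5,2) (15.5,0.5) (19,5.5) (19.5,25.5) (14.5,39.5) (8,25)
edge 0: (4.5,2)→(15.5,0.5)  cross = 4.5·0.5 − 15.5·2 = -28.7500; (r_i+r_j)·cross = 20·-28.7500 = -575.0000
edge 1: (15.5,0.5)→(19,5.5)  cross = 15.5·5.5 − 19·0.5 = 75.7500; (r_i+r_j)·cross = 34.5·75.7500 = 2613.3750
edge 2: (19,5.5)→(19.5,25.5)  cross = 19·25.5 − 19.5·5.5 = 377.2500; (r_i+r_j)·cross = 38.5·377.2500 = 14524.1250
edge 3: (19.5,25.5)→(14.5,39.5)  cross = 19.5·39.5 − 14.5·25.5 = 400.5000; (r_i+r_j)·cross = 34·400.5000 = 13617.0000
edge 4: (14.5,39.5)→(8,25)  cross = 14.5·25 − 8·39.5 = 46.5000; (r_i+r_j)·cross = 22.5·46.5000 = 1046.2500
edge 5: (8,25)→(4.5,2)  cross = 8·2 − 4.5·25 = -96.5000; (r_i+r_j)·cross = 12.5·-96.5000 = -1206.2500
Σcross = 774.7500 → A = |Σcross|/2 = 387.3750 mm²
Σ(r_i+r_j)·cross = 30019.5000 → first moment M = |Σ|/6 = 5003.2500
R_c = M/A = 5003.2500/387.3750 = 12.9158 mm
θ = 46° = 0.802851 rad
V = θ·R_c·A = 0.802851·12.9158·387.3750 = 4016.867 mm³

Volume = 4016.867 mm³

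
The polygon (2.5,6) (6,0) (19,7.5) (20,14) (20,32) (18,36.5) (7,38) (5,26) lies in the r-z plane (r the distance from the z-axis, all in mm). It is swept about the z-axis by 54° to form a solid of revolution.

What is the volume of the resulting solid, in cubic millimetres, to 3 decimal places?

Profile (r,z), 8 vertices: (2.5,6) (6,0) (19,7.5) (20,14) (20,32) (18,36.5) (7,38) (5,26)
edge 0: (2.5,6)→(6,0)  cross = 2.5·0 − 6·6 = -36.0000; (r_i+r_j)·cross = 8.5·-36.0000 = -306.0000
edge 1: (6,0)→(19,7.5)  cross = 6·7.5 − 19·0 = 45.0000; (r_i+r_j)·cross = 25·45.0000 = 1125.0000
edge 2: (19,7.5)→(20,14)  cross = 19·14 − 20·7.5 = 116.0000; (r_i+r_j)·cross = 39·116.0000 = 4524.0000
edge 3: (20,14)→(20,32)  cross = 20·32 − 20·14 = 360.0000; (r_i+r_j)·cross = 40·360.0000 = 14400.0000
edge 4: (20,32)→(18,36.5)  cross = 20·36.5 − 18·32 = 154.0000; (r_i+r_j)·cross = 38·154.0000 = 5852.0000
edge 5: (18,36.5)→(7,38)  cross = 18·38 − 7·36.5 = 428.5000; (r_i+r_j)·cross = 25·428.5000 = 10712.5000
edge 6: (7,38)→(5,26)  cross = 7·26 − 5·38 = -8.0000; (r_i+r_j)·cross = 12·-8.0000 = -96.0000
edge 7: (5,26)→(2.5,6)  cross = 5·6 − 2.5·26 = -35.0000; (r_i+r_j)·cross = 7.5·-35.0000 = -262.5000
Σcross = 1024.5000 → A = |Σcross|/2 = 512.2500 mm²
Σ(r_i+r_j)·cross = 35949.0000 → first moment M = |Σ|/6 = 5991.5000
R_c = M/A = 5991.5000/512.2500 = 11.6964 mm
θ = 54° = 0.942478 rad
V = θ·R_c·A = 0.942478·11.6964·512.2500 = 5646.856 mm³

Volume = 5646.856 mm³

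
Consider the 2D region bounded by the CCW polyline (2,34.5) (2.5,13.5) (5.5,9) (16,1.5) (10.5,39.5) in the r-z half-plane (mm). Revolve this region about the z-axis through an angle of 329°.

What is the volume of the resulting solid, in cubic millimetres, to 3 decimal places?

Volume = 15572.665 mm³

Profile (r,z), 5 vertices: (2,34.5) (2.5,13.5) (5.5,9) (16,1.5) (10.5,39.5)
edge 0: (2,34.5)→(2.5,13.5)  cross = 2·13.5 − 2.5·34.5 = -59.2500; (r_i+r_j)·cross = 4.5·-59.2500 = -266.6250
edge 1: (2.5,13.5)→(5.5,9)  cross = 2.5·9 − 5.5·13.5 = -51.7500; (r_i+r_j)·cross = 8·-51.7500 = -414.0000
edge 2: (5.5,9)→(16,1.5)  cross = 5.5·1.5 − 16·9 = -135.7500; (r_i+r_j)·cross = 21.5·-135.7500 = -2918.6250
edge 3: (16,1.5)→(10.5,39.5)  cross = 16·39.5 − 10.5·1.5 = 616.2500; (r_i+r_j)·cross = 26.5·616.2500 = 16330.6250
edge 4: (10.5,39.5)→(2,34.5)  cross = 10.5·34.5 − 2·39.5 = 283.2500; (r_i+r_j)·cross = 12.5·283.2500 = 3540.6250
Σcross = 652.7500 → A = |Σcross|/2 = 326.3750 mm²
Σ(r_i+r_j)·cross = 16272.0000 → first moment M = |Σ|/6 = 2712.0000
R_c = M/A = 2712.0000/326.3750 = 8.3095 mm
θ = 329° = 5.742133 rad
V = θ·R_c·A = 5.742133·8.3095·326.3750 = 15572.665 mm³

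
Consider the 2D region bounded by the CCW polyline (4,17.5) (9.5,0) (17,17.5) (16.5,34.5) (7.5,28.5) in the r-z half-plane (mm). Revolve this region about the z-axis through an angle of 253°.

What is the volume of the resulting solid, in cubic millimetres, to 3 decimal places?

Volume = 12813.024 mm³

Profile (r,z), 5 vertices: (4,17.5) (9.5,0) (17,17.5) (16.5,34.5) (7.5,28.5)
edge 0: (4,17.5)→(9.5,0)  cross = 4·0 − 9.5·17.5 = -166.2500; (r_i+r_j)·cross = 13.5·-166.2500 = -2244.3750
edge 1: (9.5,0)→(17,17.5)  cross = 9.5·17.5 − 17·0 = 166.2500; (r_i+r_j)·cross = 26.5·166.2500 = 4405.6250
edge 2: (17,17.5)→(16.5,34.5)  cross = 17·34.5 − 16.5·17.5 = 297.7500; (r_i+r_j)·cross = 33.5·297.7500 = 9974.6250
edge 3: (16.5,34.5)→(7.5,28.5)  cross = 16.5·28.5 − 7.5·34.5 = 211.5000; (r_i+r_j)·cross = 24·211.5000 = 5076.0000
edge 4: (7.5,28.5)→(4,17.5)  cross = 7.5·17.5 − 4·28.5 = 17.2500; (r_i+r_j)·cross = 11.5·17.2500 = 198.3750
Σcross = 526.5000 → A = |Σcross|/2 = 263.2500 mm²
Σ(r_i+r_j)·cross = 17410.2500 → first moment M = |Σ|/6 = 2901.7083
R_c = M/A = 2901.7083/263.2500 = 11.0226 mm
θ = 253° = 4.415683 rad
V = θ·R_c·A = 4.415683·11.0226·263.2500 = 12813.024 mm³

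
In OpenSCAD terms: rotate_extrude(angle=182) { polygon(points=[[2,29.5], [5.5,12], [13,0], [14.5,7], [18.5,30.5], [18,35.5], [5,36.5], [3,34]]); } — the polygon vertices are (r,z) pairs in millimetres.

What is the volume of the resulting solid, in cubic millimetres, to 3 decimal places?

Profile (r,z), 8 vertices: (2,29.5) (5.5,12) (13,0) (14.5,7) (18.5,30.5) (18,35.5) (5,36.5) (3,34)
edge 0: (2,29.5)→(5.5,12)  cross = 2·12 − 5.5·29.5 = -138.2500; (r_i+r_j)·cross = 7.5·-138.2500 = -1036.8750
edge 1: (5.5,12)→(13,0)  cross = 5.5·0 − 13·12 = -156.0000; (r_i+r_j)·cross = 18.5·-156.0000 = -2886.0000
edge 2: (13,0)→(14.5,7)  cross = 13·7 − 14.5·0 = 91.0000; (r_i+r_j)·cross = 27.5·91.0000 = 2502.5000
edge 3: (14.5,7)→(18.5,30.5)  cross = 14.5·30.5 − 18.5·7 = 312.7500; (r_i+r_j)·cross = 33·312.7500 = 10320.7500
edge 4: (18.5,30.5)→(18,35.5)  cross = 18.5·35.5 − 18·30.5 = 107.7500; (r_i+r_j)·cross = 36.5·107.7500 = 3932.8750
edge 5: (18,35.5)→(5,36.5)  cross = 18·36.5 − 5·35.5 = 479.5000; (r_i+r_j)·cross = 23·479.5000 = 11028.5000
edge 6: (5,36.5)→(3,34)  cross = 5·34 − 3·36.5 = 60.5000; (r_i+r_j)·cross = 8·60.5000 = 484.0000
edge 7: (3,34)→(2,29.5)  cross = 3·29.5 − 2·34 = 20.5000; (r_i+r_j)·cross = 5·20.5000 = 102.5000
Σcross = 777.7500 → A = |Σcross|/2 = 388.8750 mm²
Σ(r_i+r_j)·cross = 24448.2500 → first moment M = |Σ|/6 = 4074.7083
R_c = M/A = 4074.7083/388.8750 = 10.4782 mm
θ = 182° = 3.176499 rad
V = θ·R_c·A = 3.176499·10.4782·388.8750 = 12943.308 mm³

Volume = 12943.308 mm³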